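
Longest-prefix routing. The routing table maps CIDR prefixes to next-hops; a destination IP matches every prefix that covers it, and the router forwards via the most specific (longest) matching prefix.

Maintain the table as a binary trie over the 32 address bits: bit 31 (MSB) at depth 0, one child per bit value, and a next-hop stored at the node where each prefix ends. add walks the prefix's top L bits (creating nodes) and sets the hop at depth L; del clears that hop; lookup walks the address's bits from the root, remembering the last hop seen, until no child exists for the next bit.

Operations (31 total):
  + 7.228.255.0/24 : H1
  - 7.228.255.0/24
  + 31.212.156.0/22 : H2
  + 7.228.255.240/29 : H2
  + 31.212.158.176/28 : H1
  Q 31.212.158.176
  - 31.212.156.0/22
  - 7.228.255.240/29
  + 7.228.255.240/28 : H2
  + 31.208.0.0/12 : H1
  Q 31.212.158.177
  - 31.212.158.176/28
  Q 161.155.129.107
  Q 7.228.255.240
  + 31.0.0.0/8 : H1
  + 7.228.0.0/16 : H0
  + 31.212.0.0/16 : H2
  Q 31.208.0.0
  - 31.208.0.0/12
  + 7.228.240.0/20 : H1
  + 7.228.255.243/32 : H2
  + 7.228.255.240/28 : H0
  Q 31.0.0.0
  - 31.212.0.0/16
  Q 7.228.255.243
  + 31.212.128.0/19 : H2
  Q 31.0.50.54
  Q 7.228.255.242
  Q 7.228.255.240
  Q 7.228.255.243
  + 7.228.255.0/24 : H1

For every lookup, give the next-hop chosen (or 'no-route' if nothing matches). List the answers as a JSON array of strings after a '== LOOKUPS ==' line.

Apply in order:
  add 7.228.255.0/24 -> H1 at depth 24
  - 7.228.255.0/24 clear@24
  add 31.212.156.0/22 -> H2 at depth 22
  add 7.228.255.240/29 -> H2 at depth 29
  add 31.212.158.176/28 -> H1 at depth 28
  ? 31.212.158.176  path d0:-→d1:-→d2:-→d3:-→d4:-→d5:-→d6:-→d7:-→d8:-→d9:-→d10:-→d11:-→d12:-→d13:-→d14:-→d15:-→d16:-→d17:-→d18:-→d19:-→d20:-→d21:-→d22:H2→d23:-→d24:-→d25:-→d26:-→d27:-→d28:H1  best=H1
  - 31.212.156.0/22 clear@22
  - 7.228.255.240/29 clear@29
  add 7.228.255.240/28 -> H2 at depth 28
  add 31.208.0.0/12 -> H1 at depth 12
  ? 31.212.158.177  path d0:-→d1:-→d2:-→d3:-→d4:-→d5:-→d6:-→d7:-→d8:-→d9:-→d10:-→d11:-→d12:H1→d13:-→d14:-→d15:-→d16:-→d17:-→d18:-→d19:-→d20:-→d21:-→d22:-→d23:-→d24:-→d25:-→d26:-→d27:-→d28:H1  best=H1
  - 31.212.158.176/28 clear@28
  ? 161.155.129.107  path d0:-  best=no-route
  ? 7.228.255.240  path d0:-→d1:-→d2:-→d3:-→d4:-→d5:-→d6:-→d7:-→d8:-→d9:-→d10:-→d11:-→d12:-→d13:-→d14:-→d15:-→d16:-→d17:-→d18:-→d19:-→d20:-→d21:-→d22:-→d23:-→d24:-→d25:-→d26:-→d27:-→d28:H2→d29:-  best=H2
  add 31.0.0.0/8 -> H1 at depth 8
  add 7.228.0.0/16 -> H0 at depth 16
  add 31.212.0.0/16 -> H2 at depth 16
  ? 31.208.0.0  path d0:-→d1:-→d2:-→d3:-→d4:-→d5:-→d6:-→d7:-→d8:H1→d9:-→d10:-→d11:-→d12:H1→d13:-  best=H1
  - 31.208.0.0/12 clear@12
  add 7.228.240.0/20 -> H1 at depth 20
  add 7.228.255.243/32 -> H2 at depth 32
  add 7.228.255.240/28 -> H0 at depth 28
  ? 31.0.0.0  path d0:-→d1:-→d2:-→d3:-→d4:-→d5:-→d6:-→d7:-→d8:H1  best=H1
  - 31.212.0.0/16 clear@16
  ? 7.228.255.243  path d0:-→d1:-→d2:-→d3:-→d4:-→d5:-→d6:-→d7:-→d8:-→d9:-→d10:-→d11:-→d12:-→d13:-→d14:-→d15:-→d16:H0→d17:-→d18:-→d19:-→d20:H1→d21:-→d22:-→d23:-→d24:-→d25:-→d26:-→d27:-→d28:H0→d29:-→d30:-→d31:-→d32:H2  best=H2
  add 31.212.128.0/19 -> H2 at depth 19
  ? 31.0.50.54  path d0:-→d1:-→d2:-→d3:-→d4:-→d5:-→d6:-→d7:-→d8:H1  best=H1
  ? 7.228.255.242  path d0:-→d1:-→d2:-→d3:-→d4:-→d5:-→d6:-→d7:-→d8:-→d9:-→d10:-→d11:-→d12:-→d13:-→d14:-→d15:-→d16:H0→d17:-→d18:-→d19:-→d20:H1→d21:-→d22:-→d23:-→d24:-→d25:-→d26:-→d27:-→d28:H0→d29:-→d30:-→d31:-  best=H0
  ? 7.228.255.240  path d0:-→d1:-→d2:-→d3:-→d4:-→d5:-→d6:-→d7:-→d8:-→d9:-→d10:-→d11:-→d12:-→d13:-→d14:-→d15:-→d16:H0→d17:-→d18:-→d19:-→d20:H1→d21:-→d22:-→d23:-→d24:-→d25:-→d26:-→d27:-→d28:H0→d29:-→d30:-  best=H0
  ? 7.228.255.243  path d0:-→d1:-→d2:-→d3:-→d4:-→d5:-→d6:-→d7:-→d8:-→d9:-→d10:-→d11:-→d12:-→d13:-→d14:-→d15:-→d16:H0→d17:-→d18:-→d19:-→d20:H1→d21:-→d22:-→d23:-→d24:-→d25:-→d26:-→d27:-→d28:H0→d29:-→d30:-→d31:-→d32:H2  best=H2
  add 7.228.255.0/24 -> H1 at depth 24

== LOOKUPS ==
["H1","H1","no-route","H2","H1","H1","H2","H1","H0","H0","H2"]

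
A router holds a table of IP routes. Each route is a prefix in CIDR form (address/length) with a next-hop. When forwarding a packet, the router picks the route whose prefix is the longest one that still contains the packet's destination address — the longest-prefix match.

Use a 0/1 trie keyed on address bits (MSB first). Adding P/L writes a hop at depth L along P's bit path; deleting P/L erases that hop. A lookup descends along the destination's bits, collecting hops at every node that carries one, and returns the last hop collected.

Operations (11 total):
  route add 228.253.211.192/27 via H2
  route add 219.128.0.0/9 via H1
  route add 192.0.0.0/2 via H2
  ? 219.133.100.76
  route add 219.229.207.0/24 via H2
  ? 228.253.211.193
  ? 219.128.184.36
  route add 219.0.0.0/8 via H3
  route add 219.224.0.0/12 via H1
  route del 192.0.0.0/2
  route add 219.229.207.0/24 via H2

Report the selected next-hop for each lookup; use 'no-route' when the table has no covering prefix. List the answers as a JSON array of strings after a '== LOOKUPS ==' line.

Trace:
  + 228.253.211.192/27 (H2) depth=27
  + 219.128.0.0/9 (H1) depth=9
  + 192.0.0.0/2 (H2) depth=2
  ? 219.133.100.76  path d0:-→d1:-→d2:H2→d3:-→d4:-→d5:-→d6:-→d7:-→d8:-→d9:H1  best=H1
  + 219.229.207.0/24 (H2) depth=24
  ? 228.253.211.193  path d0:-→d1:-→d2:H2→d3:-→d4:-→d5:-→d6:-→d7:-→d8:-→d9:-→d10:-→d11:-→d12:-→d13:-→d14:-→d15:-→d16:-→d17:-→d18:-→d19:-→d20:-→d21:-→d22:-→d23:-→d24:-→d25:-→d26:-→d27:H2  best=H2
  ? 219.128.184.36  path d0:-→d1:-→d2:H2→d3:-→d4:-→d5:-→d6:-→d7:-→d8:-→d9:H1  best=H1
  + 219.0.0.0/8 (H3) depth=8
  + 219.224.0.0/12 (H1) depth=12
  del 192.0.0.0/2 (clear depth 2)
  + 219.229.207.0/24 (H2) depth=24

== LOOKUPS ==
["H1","H2","H1"]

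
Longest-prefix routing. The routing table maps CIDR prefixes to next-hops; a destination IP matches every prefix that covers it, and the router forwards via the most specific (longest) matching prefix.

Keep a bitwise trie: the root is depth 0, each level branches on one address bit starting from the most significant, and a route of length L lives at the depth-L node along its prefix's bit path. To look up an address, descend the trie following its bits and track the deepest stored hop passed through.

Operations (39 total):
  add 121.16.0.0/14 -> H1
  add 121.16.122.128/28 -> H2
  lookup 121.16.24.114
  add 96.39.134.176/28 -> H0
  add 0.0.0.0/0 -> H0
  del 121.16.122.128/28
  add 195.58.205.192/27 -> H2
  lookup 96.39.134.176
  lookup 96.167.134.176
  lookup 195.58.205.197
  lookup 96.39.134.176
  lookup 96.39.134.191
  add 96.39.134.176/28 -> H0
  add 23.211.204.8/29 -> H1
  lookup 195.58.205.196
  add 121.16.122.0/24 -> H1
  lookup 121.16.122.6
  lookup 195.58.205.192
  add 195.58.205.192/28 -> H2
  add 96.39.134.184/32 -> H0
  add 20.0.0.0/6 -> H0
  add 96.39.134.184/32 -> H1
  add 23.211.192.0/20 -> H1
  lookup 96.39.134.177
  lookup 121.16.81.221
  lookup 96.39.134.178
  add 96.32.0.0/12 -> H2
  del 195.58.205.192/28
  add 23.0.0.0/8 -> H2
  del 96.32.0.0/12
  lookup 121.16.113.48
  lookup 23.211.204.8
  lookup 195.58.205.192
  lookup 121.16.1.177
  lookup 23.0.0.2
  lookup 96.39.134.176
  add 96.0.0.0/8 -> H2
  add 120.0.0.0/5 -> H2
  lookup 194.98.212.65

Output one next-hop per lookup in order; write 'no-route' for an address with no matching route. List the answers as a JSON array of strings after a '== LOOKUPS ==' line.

Apply in order:
  + 121.16.0.0/14 (H1) depth=14
  + 121.16.122.128/28 (H2) depth=28
  ? 121.16.24.114  path d0:-→d1:-→d2:-→d3:-→d4:-→d5:-→d6:-→d7:-→d8:-→d9:-→d10:-→d11:-→d12:-→d13:-→d14:H1→d15:-→d16:-→d17:-  best=H1
  + 96.39.134.176/28 (H0) depth=28
  + 0.0.0.0/0 (H0) depth=0
  - 121.16.122.128/28 clear@28
  + 195.58.205.192/27 (H2) depth=27
  ? 96.39.134.176  path d0:H0→d1:-→d2:-→d3:-→d4:-→d5:-→d6:-→d7:-→d8:-→d9:-→d10:-→d11:-→d12:-→d13:-→d14:-→d15:-→d16:-→d17:-→d18:-→d19:-→d20:-→d21:-→d22:-→d23:-→d24:-→d25:-→d26:-→d27:-→d28:H0  best=H0
  ? 96.167.134.176  path d0:H0→d1:-→d2:-→d3:-→d4:-→d5:-→d6:-→d7:-→d8:-  best=H0
  ? 195.58.205.197  path d0:H0→d1:-→d2:-→d3:-→d4:-→d5:-→d6:-→d7:-→d8:-→d9:-→d10:-→d11:-→d12:-→d13:-→d14:-→d15:-→d16:-→d17:-→d18:-→d19:-→d20:-→d21:-→d22:-→d23:-→d24:-→d25:-→d26:-→d27:H2  best=H2
  ? 96.39.134.176  path d0:H0→d1:-→d2:-→d3:-→d4:-→d5:-→d6:-→d7:-→d8:-→d9:-→d10:-→d11:-→d12:-→d13:-→d14:-→d15:-→d16:-→d17:-→d18:-→d19:-→d20:-→d21:-→d22:-→d23:-→d24:-→d25:-→d26:-→d27:-→d28:H0  best=H0
  ? 96.39.134.191  path d0:H0→d1:-→d2:-→d3:-→d4:-→d5:-→d6:-→d7:-→d8:-→d9:-→d10:-→d11:-→d12:-→d13:-→d14:-→d15:-→d16:-→d17:-→d18:-→d19:-→d20:-→d21:-→d22:-→d23:-→d24:-→d25:-→d26:-→d27:-→d28:H0  best=H0
  + 96.39.134.176/28 (H0) depth=28
  + 23.211.204.8/29 (H1) depth=29
  ? 195.58.205.196  path d0:H0→d1:-→d2:-→d3:-→d4:-→d5:-→d6:-→d7:-→d8:-→d9:-→d10:-→d11:-→d12:-→d13:-→d14:-→d15:-→d16:-→d17:-→d18:-→d19:-→d20:-→d21:-→d22:-→d23:-→d24:-→d25:-→d26:-→d27:H2  best=H2
  + 121.16.122.0/24 (H1) depth=24
  ? 121.16.122.6  path d0:H0→d1:-→d2:-→d3:-→d4:-→d5:-→d6:-→d7:-→d8:-→d9:-→d10:-→d11:-→d12:-→d13:-→d14:H1→d15:-→d16:-→d17:-→d18:-→d19:-→d20:-→d21:-→d22:-→d23:-→d24:H1  best=H1
  ? 195.58.205.192  path d0:H0→d1:-→d2:-→d3:-→d4:-→d5:-→d6:-→d7:-→d8:-→d9:-→d10:-→d11:-→d12:-→d13:-→d14:-→d15:-→d16:-→d17:-→d18:-→d19:-→d20:-→d21:-→d22:-→d23:-→d24:-→d25:-→d26:-→d27:H2  best=H2
  + 195.58.205.192/28 (H2) depth=28
  + 96.39.134.184/32 (H0) depth=32
  + 20.0.0.0/6 (H0) depth=6
  + 96.39.134.184/32 (H1) depth=32
  + 23.211.192.0/20 (H1) depth=20
  ? 96.39.134.177  path d0:H0→d1:-→d2:-→d3:-→d4:-→d5:-→d6:-→d7:-→d8:-→d9:-→d10:-→d11:-→d12:-→d13:-→d14:-→d15:-→d16:-→d17:-→d18:-→d19:-→d20:-→d21:-→d22:-→d23:-→d24:-→d25:-→d26:-→d27:-→d28:H0  best=H0
  ? 121.16.81.221  path d0:H0→d1:-→d2:-→d3:-→d4:-→d5:-→d6:-→d7:-→d8:-→d9:-→d10:-→d11:-→d12:-→d13:-→d14:H1→d15:-→d16:-→d17:-→d18:-  best=H1
  ? 96.39.134.178  path d0:H0→d1:-→d2:-→d3:-→d4:-→d5:-→d6:-→d7:-→d8:-→d9:-→d10:-→d11:-→d12:-→d13:-→d14:-→d15:-→d16:-→d17:-→d18:-→d19:-→d20:-→d21:-→d22:-→d23:-→d24:-→d25:-→d26:-→d27:-→d28:H0  best=H0
  + 96.32.0.0/12 (H2) depth=12
  - 195.58.205.192/28 clear@28
  + 23.0.0.0/8 (H2) depth=8
  - 96.32.0.0/12 clear@12
  ? 121.16.113.48  path d0:H0→d1:-→d2:-→d3:-→d4:-→d5:-→d6:-→d7:-→d8:-→d9:-→d10:-→d11:-→d12:-→d13:-→d14:H1→d15:-→d16:-→d17:-→d18:-→d19:-→d20:-  best=H1
  ? 23.211.204.8  path d0:H0→d1:-→d2:-→d3:-→d4:-→d5:-→d6:H0→d7:-→d8:H2→d9:-→d10:-→d11:-→d12:-→d13:-→d14:-→d15:-→d16:-→d17:-→d18:-→d19:-→d20:H1→d21:-→d22:-→d23:-→d24:-→d25:-→d26:-→d27:-→d28:-→d29:H1  best=H1
  ? 195.58.205.192  path d0:H0→d1:-→d2:-→d3:-→d4:-→d5:-→d6:-→d7:-→d8:-→d9:-→d10:-→d11:-→d12:-→d13:-→d14:-→d15:-→d16:-→d17:-→d18:-→d19:-→d20:-→d21:-→d22:-→d23:-→d24:-→d25:-→d26:-→d27:H2→d28:-  best=H2
  ? 121.16.1.177  path d0:H0→d1:-→d2:-→d3:-→d4:-→d5:-→d6:-→d7:-→d8:-→d9:-→d10:-→d11:-→d12:-→d13:-→d14:H1→d15:-→d16:-→d17:-  best=H1
  ? 23.0.0.2  path d0:H0→d1:-→d2:-→d3:-→d4:-→d5:-→d6:H0→d7:-→d8:H2  best=H2
  ? 96.39.134.176  path d0:H0→d1:-→d2:-→d3:-→d4:-→d5:-→d6:-→d7:-→d8:-→d9:-→d10:-→d11:-→d12:-→d13:-→d14:-→d15:-→d16:-→d17:-→d18:-→d19:-→d20:-→d21:-→d22:-→d23:-→d24:-→d25:-→d26:-→d27:-→d28:H0  best=H0
  + 96.0.0.0/8 (H2) depth=8
  + 120.0.0.0/5 (H2) depth=5
  ? 194.98.212.65  path d0:H0→d1:-→d2:-→d3:-→d4:-→d5:-→d6:-→d7:-  best=H0

== LOOKUPS ==
["H1","H0","H0","H2","H0","H0","H2","H1","H2","H0","H1","H0","H1","H1","H2","H1","H2","H0","H0"]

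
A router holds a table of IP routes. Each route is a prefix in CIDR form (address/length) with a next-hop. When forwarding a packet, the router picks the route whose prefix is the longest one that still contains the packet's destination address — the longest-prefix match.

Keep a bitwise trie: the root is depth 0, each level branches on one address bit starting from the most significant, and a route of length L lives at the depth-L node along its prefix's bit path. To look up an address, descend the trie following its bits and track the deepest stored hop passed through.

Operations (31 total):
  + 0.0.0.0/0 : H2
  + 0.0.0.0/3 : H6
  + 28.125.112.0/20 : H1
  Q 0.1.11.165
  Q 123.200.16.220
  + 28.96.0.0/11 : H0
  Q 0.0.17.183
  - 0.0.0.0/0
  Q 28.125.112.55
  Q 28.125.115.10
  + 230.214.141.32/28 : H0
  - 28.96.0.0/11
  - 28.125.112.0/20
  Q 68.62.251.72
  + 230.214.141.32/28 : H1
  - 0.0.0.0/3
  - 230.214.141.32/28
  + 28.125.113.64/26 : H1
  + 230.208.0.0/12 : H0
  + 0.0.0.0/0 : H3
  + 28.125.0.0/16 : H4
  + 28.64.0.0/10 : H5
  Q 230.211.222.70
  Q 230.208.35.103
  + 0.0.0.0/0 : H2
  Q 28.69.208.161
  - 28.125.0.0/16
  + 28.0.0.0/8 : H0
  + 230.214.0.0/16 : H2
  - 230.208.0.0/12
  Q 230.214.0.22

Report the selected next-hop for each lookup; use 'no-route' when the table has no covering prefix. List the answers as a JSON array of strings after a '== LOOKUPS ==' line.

Process each operation:
  + 0.0.0.0/0 (H2) depth=0
  + 0.0.0.0/3 (H6) depth=3
  + 28.125.112.0/20 (H1) depth=20
  ? 0.1.11.165  path d0:H2→d1:-→d2:-→d3:H6  best=H6
  ? 123.200.16.220  path d0:H2→d1:-  best=H2
  + 28.96.0.0/11 (H0) depth=11
  ? 0.0.17.183  path d0:H2→d1:-→d2:-→d3:H6  best=H6
  - 0.0.0.0/0 clear@0
  ? 28.125.112.55  path d0:-→d1:-→d2:-→d3:H6→d4:-→d5:-→d6:-→d7:-→d8:-→d9:-→d10:-→d11:H0→d12:-→d13:-→d14:-→d15:-→d16:-→d17:-→d18:-→d19:-→d20:H1  best=H1
  ? 28.125.115.10  path d0:-→d1:-→d2:-→d3:H6→d4:-→d5:-→d6:-→d7:-→d8:-→d9:-→d10:-→d11:H0→d12:-→d13:-→d14:-→d15:-→d16:-→d17:-→d18:-→d19:-→d20:H1  best=H1
  + 230.214.141.32/28 (H0) depth=28
  - 28.96.0.0/11 clear@11
  - 28.125.112.0/20 clear@20
  ? 68.62.251.72  path d0:-→d1:-  best=no-route
  + 230.214.141.32/28 (H1) depth=28
  - 0.0.0.0/3 clear@3
  - 230.214.141.32/28 clear@28
  + 28.125.113.64/26 (H1) depth=26
  + 230.208.0.0/12 (H0) depth=12
  + 0.0.0.0/0 (H3) depth=0
  + 28.125.0.0/16 (H4) depth=16
  + 28.64.0.0/10 (H5) depth=10
  ? 230.211.222.70  path d0:H3→d1:-→d2:-→d3:-→d4:-→d5:-→d6:-→d7:-→d8:-→d9:-→d10:-→d11:-→d12:H0→d13:-  best=H0
  ? 230.208.35.103  path d0:H3→d1:-→d2:-→d3:-→d4:-→d5:-→d6:-→d7:-→d8:-→d9:-→d10:-→d11:-→d12:H0→d13:-  best=H0
  + 0.0.0.0/0 (H2) depth=0
  ? 28.69.208.161  path d0:H2→d1:-→d2:-→d3:-→d4:-→d5:-→d6:-→d7:-→d8:-→d9:-→d10:H5  best=H5
  - 28.125.0.0/16 clear@16
  + 28.0.0.0/8 (H0) depth=8
  + 230.214.0.0/16 (H2) depth=16
  - 230.208.0.0/12 clear@12
  ? 230.214.0.22  path d0:H2→d1:-→d2:-→d3:-→d4:-→d5:-→d6:-→d7:-→d8:-→d9:-→d10:-→d11:-→d12:-→d13:-→d14:-→d15:-→d16:H2  best=H2

== LOOKUPS ==
["H6","H2","H6","H1","H1","no-route","H0","H0","H5","H2"]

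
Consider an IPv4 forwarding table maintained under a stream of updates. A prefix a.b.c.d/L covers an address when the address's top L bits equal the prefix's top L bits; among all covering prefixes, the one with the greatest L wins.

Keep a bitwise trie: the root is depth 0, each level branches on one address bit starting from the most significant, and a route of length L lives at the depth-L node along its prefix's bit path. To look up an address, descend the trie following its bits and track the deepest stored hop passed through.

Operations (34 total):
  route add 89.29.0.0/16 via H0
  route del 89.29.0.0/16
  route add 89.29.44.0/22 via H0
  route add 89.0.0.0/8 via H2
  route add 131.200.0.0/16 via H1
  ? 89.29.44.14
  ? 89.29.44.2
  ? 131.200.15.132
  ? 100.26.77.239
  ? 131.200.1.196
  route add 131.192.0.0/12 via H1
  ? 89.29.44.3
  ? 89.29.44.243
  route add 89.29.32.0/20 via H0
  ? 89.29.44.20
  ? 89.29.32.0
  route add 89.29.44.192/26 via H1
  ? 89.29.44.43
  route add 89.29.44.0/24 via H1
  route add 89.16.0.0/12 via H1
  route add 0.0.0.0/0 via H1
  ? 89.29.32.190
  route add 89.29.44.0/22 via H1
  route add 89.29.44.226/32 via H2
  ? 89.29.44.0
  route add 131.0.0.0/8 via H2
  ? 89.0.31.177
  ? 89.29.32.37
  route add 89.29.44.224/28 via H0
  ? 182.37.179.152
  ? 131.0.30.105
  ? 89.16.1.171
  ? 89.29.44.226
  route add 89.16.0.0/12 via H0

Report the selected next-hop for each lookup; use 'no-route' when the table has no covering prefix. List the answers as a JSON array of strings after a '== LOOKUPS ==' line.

Trace:
  add 89.29.0.0/16 -> H0 at depth 16
  - 89.29.0.0/16 clear@16
  add 89.29.44.0/22 -> H0 at depth 22
  add 89.0.0.0/8 -> H2 at depth 8
  add 131.200.0.0/16 -> H1 at depth 16
  ? 89.29.44.14  path d0:-→d1:-→d2:-→d3:-→d4:-→d5:-→d6:-→d7:-→d8:H2→d9:-→d10:-→d11:-→d12:-→d13:-→d14:-→d15:-→d16:-→d17:-→d18:-→d19:-→d20:-→d21:-→d22:H0  best=H0
  ? 89.29.44.2  path d0:-→d1:-→d2:-→d3:-→d4:-→d5:-→d6:-→d7:-→d8:H2→d9:-→d10:-→d11:-→d12:-→d13:-→d14:-→d15:-→d16:-→d17:-→d18:-→d19:-→d20:-→d21:-→d22:H0  best=H0
  ? 131.200.15.132  path d0:-→d1:-→d2:-→d3:-→d4:-→d5:-→d6:-→d7:-→d8:-→d9:-→d10:-→d11:-→d12:-→d13:-→d14:-→d15:-→d16:H1  best=H1
  ? 100.26.77.239  path d0:-→d1:-→d2:-  best=no-route
  ? 131.200.1.196  path d0:-→d1:-→d2:-→d3:-→d4:-→d5:-→d6:-→d7:-→d8:-→d9:-→d10:-→d11:-→d12:-→d13:-→d14:-→d15:-→d16:H1  best=H1
  add 131.192.0.0/12 -> H1 at depth 12
  ? 89.29.44.3  path d0:-→d1:-→d2:-→d3:-→d4:-→d5:-→d6:-→d7:-→d8:H2→d9:-→d10:-→d11:-→d12:-→d13:-→d14:-→d15:-→d16:-→d17:-→d18:-→d19:-→d20:-→d21:-→d22:H0  best=H0
  ? 89.29.44.243  path d0:-→d1:-→d2:-→d3:-→d4:-→d5:-→d6:-→d7:-→d8:H2→d9:-→d10:-→d11:-→d12:-→d13:-→d14:-→d15:-→d16:-→d17:-→d18:-→d19:-→d20:-→d21:-→d22:H0  best=H0
  add 89.29.32.0/20 -> H0 at depth 20
  ? 89.29.44.20  path d0:-→d1:-→d2:-→d3:-→d4:-→d5:-→d6:-→d7:-→d8:H2→d9:-→d10:-→d11:-→d12:-→d13:-→d14:-→d15:-→d16:-→d17:-→d18:-→d19:-→d20:H0→d21:-→d22:H0  best=H0
  ? 89.29.32.0  path d0:-→d1:-→d2:-→d3:-→d4:-→d5:-→d6:-→d7:-→d8:H2→d9:-→d10:-→d11:-→d12:-→d13:-→d14:-→d15:-→d16:-→d17:-→d18:-→d19:-→d20:H0  best=H0
  add 89.29.44.192/26 -> H1 at depth 26
  ? 89.29.44.43  path d0:-→d1:-→d2:-→d3:-→d4:-→d5:-→d6:-→d7:-→d8:H2→d9:-→d10:-→d11:-→d12:-→d13:-→d14:-→d15:-→d16:-→d17:-→d18:-→d19:-→d20:H0→d21:-→d22:H0→d23:-→d24:-  best=H0
  add 89.29.44.0/24 -> H1 at depth 24
  add 89.16.0.0/12 -> H1 at depth 12
  add 0.0.0.0/0 -> H1 at depth 0
  ? 89.29.32.190  path d0:H1→d1:-→d2:-→d3:-→d4:-→d5:-→d6:-→d7:-→d8:H2→d9:-→d10:-→d11:-→d12:H1→d13:-→d14:-→d15:-→d16:-→d17:-→d18:-→d19:-→d20:H0  best=H0
  add 89.29.44.0/22 -> H1 at depth 22
  add 89.29.44.226/32 -> H2 at depth 32
  ? 89.29.44.0  path d0:H1→d1:-→d2:-→d3:-→d4:-→d5:-→d6:-→d7:-→d8:H2→d9:-→d10:-→d11:-→d12:H1→d13:-→d14:-→d15:-→d16:-→d17:-→d18:-→d19:-→d20:H0→d21:-→d22:H1→d23:-→d24:H1  best=H1
  add 131.0.0.0/8 -> H2 at depth 8
  ? 89.0.31.177  path d0:H1→d1:-→d2:-→d3:-→d4:-→d5:-→d6:-→d7:-→d8:H2→d9:-→d10:-→d11:-  best=H2
  ? 89.29.32.37  path d0:H1→d1:-→d2:-→d3:-→d4:-→d5:-→d6:-→d7:-→d8:H2→d9:-→d10:-→d11:-→d12:H1→d13:-→d14:-→d15:-→d16:-→d17:-→d18:-→d19:-→d20:H0  best=H0
  add 89.29.44.224/28 -> H0 at depth 28
  ? 182.37.179.152  path d0:H1→d1:-→d2:-  best=H1
  ? 131.0.30.105  path d0:H1→d1:-→d2:-→d3:-→d4:-→d5:-→d6:-→d7:-→d8:H2  best=H2
  ? 89.16.1.171  path d0:H1→d1:-→d2:-→d3:-→d4:-→d5:-→d6:-→d7:-→d8:H2→d9:-→d10:-→d11:-→d12:H1  best=H1
  ? 89.29.44.226  path d0:H1→d1:-→d2:-→d3:-→d4:-→d5:-→d6:-→d7:-→d8:H2→d9:-→d10:-→d11:-→d12:H1→d13:-→d14:-→d15:-→d16:-→d17:-→d18:-→d19:-→d20:H0→d21:-→d22:H1→d23:-→d24:H1→d25:-→d26:H1→d27:-→d28:H0→d29:-→d30:-→d31:-→d32:H2  best=H2
  add 89.16.0.0/12 -> H0 at depth 12

== LOOKUPS ==
["H0","H0","H1","no-route","H1","H0","H0","H0","H0","H0","H0","H1","H2","H0","H1","H2","H1","H2"]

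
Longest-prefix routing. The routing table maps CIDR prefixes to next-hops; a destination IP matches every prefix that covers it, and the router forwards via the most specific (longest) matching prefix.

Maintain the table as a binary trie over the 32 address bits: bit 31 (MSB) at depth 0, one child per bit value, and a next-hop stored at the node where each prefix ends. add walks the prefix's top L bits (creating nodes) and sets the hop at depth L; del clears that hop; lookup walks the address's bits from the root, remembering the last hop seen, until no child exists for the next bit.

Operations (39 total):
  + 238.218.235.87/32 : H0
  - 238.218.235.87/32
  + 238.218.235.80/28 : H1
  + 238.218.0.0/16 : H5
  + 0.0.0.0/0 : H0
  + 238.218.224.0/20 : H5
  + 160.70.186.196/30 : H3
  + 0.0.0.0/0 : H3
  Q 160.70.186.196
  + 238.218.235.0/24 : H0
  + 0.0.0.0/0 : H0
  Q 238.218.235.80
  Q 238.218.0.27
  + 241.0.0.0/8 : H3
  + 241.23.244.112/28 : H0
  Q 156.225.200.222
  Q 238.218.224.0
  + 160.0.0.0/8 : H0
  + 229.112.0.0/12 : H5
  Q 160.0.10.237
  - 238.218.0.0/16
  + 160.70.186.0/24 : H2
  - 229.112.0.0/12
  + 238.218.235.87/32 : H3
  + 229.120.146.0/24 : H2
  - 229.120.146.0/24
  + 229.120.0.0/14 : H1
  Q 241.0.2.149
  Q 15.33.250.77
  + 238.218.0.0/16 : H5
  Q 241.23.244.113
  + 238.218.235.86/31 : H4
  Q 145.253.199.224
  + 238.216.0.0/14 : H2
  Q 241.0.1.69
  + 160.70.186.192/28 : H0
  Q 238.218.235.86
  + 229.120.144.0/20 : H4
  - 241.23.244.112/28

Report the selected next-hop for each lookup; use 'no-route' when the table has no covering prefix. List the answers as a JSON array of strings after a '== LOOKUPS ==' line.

Apply in order:
  add 238.218.235.87/32 -> H0 at depth 32
  - 238.218.235.87/32 clear@32
  add 238.218.235.80/28 -> H1 at depth 28
  add 238.218.0.0/16 -> H5 at depth 16
  add 0.0.0.0/0 -> H0 at depth 0
  add 238.218.224.0/20 -> H5 at depth 20
  add 160.70.186.196/30 -> H3 at depth 30
  add 0.0.0.0/0 -> H3 at depth 0
  lookup 160.70.186.196: bits 101000000100011010111010110001 walk d0:H3→d1:-→d2:-→d3:-→d4:-→d5:-→d6:-→d7:-→d8:-→d9:-→d10:-→d11:-→d12:-→d13:-→d14:-→d15:-→d16:-→d17:-→d18:-→d19:-→d20:-→d21:-→d22:-→d23:-→d24:-→d25:-→d26:-→d27:-→d28:-→d29:-→d30:H3 -> H3
  add 238.218.235.0/24 -> H0 at depth 24
  add 0.0.0.0/0 -> H0 at depth 0
  lookup 238.218.235.80: bits 11101110110110101110101101010 walk d0:H0→d1:-→d2:-→d3:-→d4:-→d5:-→d6:-→d7:-→d8:-→d9:-→d10:-→d11:-→d12:-→d13:-→d14:-→d15:-→d16:H5→d17:-→d18:-→d19:-→d20:H5→d21:-→d22:-→d23:-→d24:H0→d25:-→d26:-→d27:-→d28:H1→d29:- -> H1
  lookup 238.218.0.27: bits 1110111011011010 walk d0:H0→d1:-→d2:-→d3:-→d4:-→d5:-→d6:-→d7:-→d8:-→d9:-→d10:-→d11:-→d12:-→d13:-→d14:-→d15:-→d16:H5 -> H5
  add 241.0.0.0/8 -> H3 at depth 8
  add 241.23.244.112/28 -> H0 at depth 28
  lookup 156.225.200.222: bits 10 walk d0:H0→d1:-→d2:- -> H0
  lookup 238.218.224.0: bits 11101110110110101110 walk d0:H0→d1:-→d2:-→d3:-→d4:-→d5:-→d6:-→d7:-→d8:-→d9:-→d10:-→d11:-→d12:-→d13:-→d14:-→d15:-→d16:H5→d17:-→d18:-→d19:-→d20:H5 -> H5
  add 160.0.0.0/8 -> H0 at depth 8
  add 229.112.0.0/12 -> H5 at depth 12
  lookup 160.0.10.237: bits 101000000 walk d0:H0→d1:-→d2:-→d3:-→d4:-→d5:-→d6:-→d7:-→d8:H0→d9:- -> H0
  - 238.218.0.0/16 clear@16
  add 160.70.186.0/24 -> H2 at depth 24
  - 229.112.0.0/12 clear@12
  add 238.218.235.87/32 -> H3 at depth 32
  add 229.120.146.0/24 -> H2 at depth 24
  - 229.120.146.0/24 clear@24
  add 229.120.0.0/14 -> H1 at depth 14
  lookup 241.0.2.149: bits 11110001000 walk d0:H0→d1:-→d2:-→d3:-→d4:-→d5:-→d6:-→d7:-→d8:H3→d9:-→d10:-→d11:- -> H3
  lookup 15.33.250.77: bits ε walk d0:H0 -> H0
  add 238.218.0.0/16 -> H5 at depth 16
  lookup 241.23.244.113: bits 1111000100010111111101000111 walk d0:H0→d1:-→d2:-→d3:-→d4:-→d5:-→d6:-→d7:-→d8:H3→d9:-→d10:-→d11:-→d12:-→d13:-→d14:-→d15:-→d16:-→d17:-→d18:-→d19:-→d20:-→d21:-→d22:-→d23:-→d24:-→d25:-→d26:-→d27:-→d28:H0 -> H0
  add 238.218.235.86/31 -> H4 at depth 31
  lookup 145.253.199.224: bits 10 walk d0:H0→d1:-→d2:- -> H0
  add 238.216.0.0/14 -> H2 at depth 14
  lookup 241.0.1.69: bits 11110001000 walk d0:H0→d1:-→d2:-→d3:-→d4:-→d5:-→d6:-→d7:-→d8:H3→d9:-→d10:-→d11:- -> H3
  add 160.70.186.192/28 -> H0 at depth 28
  lookup 238.218.235.86: bits 1110111011011010111010110101011 walk d0:H0→d1:-→d2:-→d3:-→d4:-→d5:-→d6:-→d7:-→d8:-→d9:-→d10:-→d11:-→d12:-→d13:-→d14:H2→d15:-→d16:H5→d17:-→d18:-→d19:-→d20:H5→d21:-→d22:-→d23:-→d24:H0→d25:-→d26:-→d27:-→d28:H1→d29:-→d30:-→d31:H4 -> H4
  add 229.120.144.0/20 -> H4 at depth 20
  - 241.23.244.112/28 clear@28

== LOOKUPS ==
["H3","H1","H5","H0","H5","H0","H3","H0","H0","H0","H3","H4"]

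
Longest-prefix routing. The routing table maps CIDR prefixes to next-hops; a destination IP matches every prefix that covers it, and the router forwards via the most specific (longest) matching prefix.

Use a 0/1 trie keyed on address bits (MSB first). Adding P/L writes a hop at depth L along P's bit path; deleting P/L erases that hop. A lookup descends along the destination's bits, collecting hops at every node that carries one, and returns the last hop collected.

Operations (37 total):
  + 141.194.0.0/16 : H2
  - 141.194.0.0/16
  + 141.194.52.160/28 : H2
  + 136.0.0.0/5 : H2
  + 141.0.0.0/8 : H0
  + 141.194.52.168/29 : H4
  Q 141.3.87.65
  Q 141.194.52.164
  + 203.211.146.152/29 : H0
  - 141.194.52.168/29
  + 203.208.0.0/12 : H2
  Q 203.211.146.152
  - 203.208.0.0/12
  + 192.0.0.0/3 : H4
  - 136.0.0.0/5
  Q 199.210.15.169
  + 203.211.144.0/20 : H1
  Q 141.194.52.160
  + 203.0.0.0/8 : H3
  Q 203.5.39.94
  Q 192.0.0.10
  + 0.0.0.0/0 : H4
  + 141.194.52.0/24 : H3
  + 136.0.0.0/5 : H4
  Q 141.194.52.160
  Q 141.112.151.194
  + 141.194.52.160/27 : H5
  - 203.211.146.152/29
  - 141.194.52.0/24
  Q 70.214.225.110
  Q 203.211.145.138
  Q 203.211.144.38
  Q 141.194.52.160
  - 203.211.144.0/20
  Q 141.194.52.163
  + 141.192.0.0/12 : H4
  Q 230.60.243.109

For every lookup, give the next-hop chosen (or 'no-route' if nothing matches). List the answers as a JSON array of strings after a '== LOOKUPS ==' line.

Trace:
  + 141.194.0.0/16 (H2) depth=16
  del 141.194.0.0/16 (clear depth 16)
  + 141.194.52.160/28 (H2) depth=28
  + 136.0.0.0/5 (H2) depth=5
  + 141.0.0.0/8 (H0) depth=8
  + 141.194.52.168/29 (H4) depth=29
  Q 141.3.87.65: descend 10001101 ; hops seen [H2,H0] ; pick H0
  Q 141.194.52.164: descend 1000110111000010001101001010 ; hops seen [H2,H0,H2] ; pick H2
  + 203.211.146.152/29 (H0) depth=29
  del 141.194.52.168/29 (clear depth 29)
  + 203.208.0.0/12 (H2) depth=12
  Q 203.211.146.152: descend 11001011110100111001001010011 ; hops seen [H2,H0] ; pick H0
  del 203.208.0.0/12 (clear depth 12)
  + 192.0.0.0/3 (H4) depth=3
  del 136.0.0.0/5 (clear depth 5)
  Q 199.210.15.169: descend 1100 ; hops seen [H4] ; pick H4
  + 203.211.144.0/20 (H1) depth=20
  Q 141.194.52.160: descend 1000110111000010001101001010 ; hops seen [H0,H2] ; pick H2
  + 203.0.0.0/8 (H3) depth=8
  Q 203.5.39.94: descend 11001011 ; hops seen [H4,H3] ; pick H3
  Q 192.0.0.10: descend 1100 ; hops seen [H4] ; pick H4
  + 0.0.0.0/0 (H4) depth=0
  + 141.194.52.0/24 (H3) depth=24
  + 136.0.0.0/5 (H4) depth=5
  Q 141.194.52.160: descend 1000110111000010001101001010 ; hops seen [H4,H4,H0,H3,H2] ; pick H2
  Q 141.112.151.194: descend 10001101 ; hops seen [H4,H4,H0] ; pick H0
  + 141.194.52.160/27 (H5) depth=27
  del 203.211.146.152/29 (clear depth 29)
  del 141.194.52.0/24 (clear depth 24)
  Q 70.214.225.110: descend ε ; hops seen [H4] ; pick H4
  Q 203.211.145.138: descend 1100101111010011100100 ; hops seen [H4,H4,H3,H1] ; pick H1
  Q 203.211.144.38: descend 1100101111010011100100 ; hops seen [H4,H4,H3,H1] ; pick H1
  Q 141.194.52.160: descend 1000110111000010001101001010 ; hops seen [H4,H4,H0,H5,H2] ; pick H2
  del 203.211.144.0/20 (clear depth 20)
  Q 141.194.52.163: descend 1000110111000010001101001010 ; hops seen [H4,H4,H0,H5,H2] ; pick H2
  + 141.192.0.0/12 (H4) depth=12
  Q 230.60.243.109: descend 11 ; hops seen [H4] ; pick H4

== LOOKUPS ==
["H0","H2","H0","H4","H2","H3","H4","H2","H0","H4","H1","H1","H2","H2","H4"]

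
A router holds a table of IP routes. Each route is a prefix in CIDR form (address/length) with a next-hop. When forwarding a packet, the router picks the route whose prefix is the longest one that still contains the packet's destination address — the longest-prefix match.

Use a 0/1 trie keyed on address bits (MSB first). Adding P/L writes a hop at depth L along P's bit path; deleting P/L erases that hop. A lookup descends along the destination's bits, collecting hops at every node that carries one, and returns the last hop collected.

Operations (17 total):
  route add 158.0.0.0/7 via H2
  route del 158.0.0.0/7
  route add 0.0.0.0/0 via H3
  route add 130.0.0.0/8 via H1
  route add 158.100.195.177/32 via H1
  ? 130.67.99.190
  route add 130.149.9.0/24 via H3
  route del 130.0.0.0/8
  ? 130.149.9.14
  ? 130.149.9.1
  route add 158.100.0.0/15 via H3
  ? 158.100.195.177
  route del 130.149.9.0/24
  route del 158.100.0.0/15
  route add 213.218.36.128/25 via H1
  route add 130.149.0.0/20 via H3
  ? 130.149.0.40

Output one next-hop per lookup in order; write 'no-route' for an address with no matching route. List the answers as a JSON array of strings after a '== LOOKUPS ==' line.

Apply in order:
  + 158.0.0.0/7 (H2) depth=7
  - 158.0.0.0/7 clear@7
  + 0.0.0.0/0 (H3) depth=0
  + 130.0.0.0/8 (H1) depth=8
  + 158.100.195.177/32 (H1) depth=32
  Q 130.67.99.190: descend 10000010 ; hops seen [H3,H1] ; pick H1
  + 130.149.9.0/24 (H3) depth=24
  - 130.0.0.0/8 clear@8
  Q 130.149.9.14: descend 100000101001010100001001 ; hops seen [H3,H3] ; pick H3
  Q 130.149.9.1: descend 100000101001010100001001 ; hops seen [H3,H3] ; pick H3
  + 158.100.0.0/15 (H3) depth=15
  Q 158.100.195.177: descend 10011110011001001100001110110001 ; hops seen [H3,H3,H1] ; pick H1
  - 130.149.9.0/24 clear@24
  - 158.100.0.0/15 clear@15
  + 213.218.36.128/25 (H1) depth=25
  + 130.149.0.0/20 (H3) depth=20
  Q 130.149.0.40: descend 10000010100101010000 ; hops seen [H3,H3] ; pick H3

== LOOKUPS ==
["H1","H3","H3","H1","H3"]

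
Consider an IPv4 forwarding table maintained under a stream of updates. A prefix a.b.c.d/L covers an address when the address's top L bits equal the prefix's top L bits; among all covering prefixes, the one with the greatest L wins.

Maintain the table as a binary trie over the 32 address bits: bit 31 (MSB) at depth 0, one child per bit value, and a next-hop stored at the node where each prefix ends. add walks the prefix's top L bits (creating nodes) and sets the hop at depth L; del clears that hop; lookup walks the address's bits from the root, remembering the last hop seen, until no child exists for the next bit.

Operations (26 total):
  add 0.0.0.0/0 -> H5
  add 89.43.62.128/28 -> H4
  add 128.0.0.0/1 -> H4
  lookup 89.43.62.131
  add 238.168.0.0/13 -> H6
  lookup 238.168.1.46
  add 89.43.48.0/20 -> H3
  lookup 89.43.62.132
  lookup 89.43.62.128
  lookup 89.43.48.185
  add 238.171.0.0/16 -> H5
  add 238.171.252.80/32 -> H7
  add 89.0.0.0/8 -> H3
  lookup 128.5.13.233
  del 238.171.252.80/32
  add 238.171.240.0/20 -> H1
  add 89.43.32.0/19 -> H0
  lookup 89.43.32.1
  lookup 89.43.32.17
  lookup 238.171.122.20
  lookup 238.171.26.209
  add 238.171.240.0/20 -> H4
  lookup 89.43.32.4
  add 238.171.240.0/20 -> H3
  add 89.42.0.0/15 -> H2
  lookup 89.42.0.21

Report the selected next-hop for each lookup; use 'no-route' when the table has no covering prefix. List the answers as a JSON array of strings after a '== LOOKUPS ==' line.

Trace:
  + 0.0.0.0/0 (H5) depth=0
  + 89.43.62.128/28 (H4) depth=28
  + 128.0.0.0/1 (H4) depth=1
  Q 89.43.62.131: descend 0101100100101011001111101000 ; hops seen [H5,H4] ; pick H4
  + 238.168.0.0/13 (H6) depth=13
  Q 238.168.1.46: descend 1110111010101 ; hops seen [H5,H4,H6] ; pick H6
  + 89.43.48.0/20 (H3) depth=20
  Q 89.43.62.132: descend 0101100100101011001111101000 ; hops seen [H5,H3,H4] ; pick H4
  Q 89.43.62.128: descend 0101100100101011001111101000 ; hops seen [H5,H3,H4] ; pick H4
  Q 89.43.48.185: descend 01011001001010110011 ; hops seen [H5,H3] ; pick H3
  + 238.171.0.0/16 (H5) depth=16
  + 238.171.252.80/32 (H7) depth=32
  + 89.0.0.0/8 (H3) depth=8
  Q 128.5.13.233: descend 1 ; hops seen [H5,H4] ; pick H4
  - 238.171.252.80/32 clear@32
  + 238.171.240.0/20 (H1) depth=20
  + 89.43.32.0/19 (H0) depth=19
  Q 89.43.32.1: descend 0101100100101011001 ; hops seen [H5,H3,H0] ; pick H0
  Q 89.43.32.17: descend 0101100100101011001 ; hops seen [H5,H3,H0] ; pick H0
  Q 238.171.122.20: descend 1110111010101011 ; hops seen [H5,H4,H6,H5] ; pick H5
  Q 238.171.26.209: descend 1110111010101011 ; hops seen [H5,H4,H6,H5] ; pick H5
  + 238.171.240.0/20 (H4) depth=20
  Q 89.43.32.4: descend 0101100100101011001 ; hops seen [H5,H3,H0] ; pick H0
  + 238.171.240.0/20 (H3) depth=20
  + 89.42.0.0/15 (H2) depth=15
  Q 89.42.0.21: descend 010110010010101 ; hops seen [H5,H3,H2] ; pick H2

== LOOKUPS ==
["H4","H6","H4","H4","H3","H4","H0","H0","H5","H5","H0","H2"]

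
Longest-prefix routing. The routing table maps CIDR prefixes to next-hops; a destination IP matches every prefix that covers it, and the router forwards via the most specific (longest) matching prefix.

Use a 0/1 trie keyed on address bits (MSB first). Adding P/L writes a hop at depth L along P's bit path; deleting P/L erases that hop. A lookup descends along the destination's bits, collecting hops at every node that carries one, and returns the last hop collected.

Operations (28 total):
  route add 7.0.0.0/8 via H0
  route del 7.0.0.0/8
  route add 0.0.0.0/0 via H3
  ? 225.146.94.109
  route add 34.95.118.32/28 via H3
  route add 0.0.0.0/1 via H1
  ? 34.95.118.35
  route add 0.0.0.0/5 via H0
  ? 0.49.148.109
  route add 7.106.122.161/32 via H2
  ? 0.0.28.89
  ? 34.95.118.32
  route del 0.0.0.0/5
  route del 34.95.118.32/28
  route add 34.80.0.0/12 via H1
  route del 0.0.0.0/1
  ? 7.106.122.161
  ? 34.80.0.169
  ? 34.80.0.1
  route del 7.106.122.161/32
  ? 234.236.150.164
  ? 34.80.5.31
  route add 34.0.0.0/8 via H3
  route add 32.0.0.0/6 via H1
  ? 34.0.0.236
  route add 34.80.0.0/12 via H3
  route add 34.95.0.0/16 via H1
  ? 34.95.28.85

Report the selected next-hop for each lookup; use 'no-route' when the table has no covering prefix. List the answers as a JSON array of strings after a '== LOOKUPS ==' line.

Trace:
  add 7.0.0.0/8 -> H0 at depth 8
  - 7.0.0.0/8 clear@8
  add 0.0.0.0/0 -> H3 at depth 0
  ? 225.146.94.109  path d0:H3  best=H3
  add 34.95.118.32/28 -> H3 at depth 28
  add 0.0.0.0/1 -> H1 at depth 1
  ? 34.95.118.35  path d0:H3→d1:H1→d2:-→d3:-→d4:-→d5:-→d6:-→d7:-→d8:-→d9:-→d10:-→d11:-→d12:-→d13:-→d14:-→d15:-→d16:-→d17:-→d18:-→d19:-→d20:-→d21:-→d22:-→d23:-→d24:-→d25:-→d26:-→d27:-→d28:H3  best=H3
  add 0.0.0.0/5 -> H0 at depth 5
  ? 0.49.148.109  path d0:H3→d1:H1→d2:-→d3:-→d4:-→d5:H0  best=H0
  add 7.106.122.161/32 -> H2 at depth 32
  ? 0.0.28.89  path d0:H3→d1:H1→d2:-→d3:-→d4:-→d5:H0  best=H0
  ? 34.95.118.32  path d0:H3→d1:H1→d2:-→d3:-→d4:-→d5:-→d6:-→d7:-→d8:-→d9:-→d10:-→d11:-→d12:-→d13:-→d14:-→d15:-→d16:-→d17:-→d18:-→d19:-→d20:-→d21:-→d22:-→d23:-→d24:-→d25:-→d26:-→d27:-→d28:H3  best=H3
  - 0.0.0.0/5 clear@5
  - 34.95.118.32/28 clear@28
  add 34.80.0.0/12 -> H1 at depth 12
  - 0.0.0.0/1 clear@1
  ? 7.106.122.161  path d0:H3→d1:-→d2:-→d3:-→d4:-→d5:-→d6:-→d7:-→d8:-→d9:-→d10:-→d11:-→d12:-→d13:-→d14:-→d15:-→d16:-→d17:-→d18:-→d19:-→d20:-→d21:-→d22:-→d23:-→d24:-→d25:-→d26:-→d27:-→d28:-→d29:-→d30:-→d31:-→d32:H2  best=H2
  ? 34.80.0.169  path d0:H3→d1:-→d2:-→d3:-→d4:-→d5:-→d6:-→d7:-→d8:-→d9:-→d10:-→d11:-→d12:H1  best=H1
  ? 34.80.0.1  path d0:H3→d1:-→d2:-→d3:-→d4:-→d5:-→d6:-→d7:-→d8:-→d9:-→d10:-→d11:-→d12:H1  best=H1
  - 7.106.122.161/32 clear@32
  ? 234.236.150.164  path d0:H3  best=H3
  ? 34.80.5.31  path d0:H3→d1:-→d2:-→d3:-→d4:-→d5:-→d6:-→d7:-→d8:-→d9:-→d10:-→d11:-→d12:H1  best=H1
  add 34.0.0.0/8 -> H3 at depth 8
  add 32.0.0.0/6 -> H1 at depth 6
  ? 34.0.0.236  path d0:H3→d1:-→d2:-→d3:-→d4:-→d5:-→d6:H1→d7:-→d8:H3→d9:-  best=H3
  add 34.80.0.0/12 -> H3 at depth 12
  add 34.95.0.0/16 -> H1 at depth 16
  ? 34.95.28.85  path d0:H3→d1:-→d2:-→d3:-→d4:-→d5:-→d6:H1→d7:-→d8:H3→d9:-→d10:-→d11:-→d12:H3→d13:-→d14:-→d15:-→d16:H1→d17:-  best=H1

== LOOKUPS ==
["H3","H3","H0","H0","H3","H2","H1","H1","H3","H1","H3","H1"]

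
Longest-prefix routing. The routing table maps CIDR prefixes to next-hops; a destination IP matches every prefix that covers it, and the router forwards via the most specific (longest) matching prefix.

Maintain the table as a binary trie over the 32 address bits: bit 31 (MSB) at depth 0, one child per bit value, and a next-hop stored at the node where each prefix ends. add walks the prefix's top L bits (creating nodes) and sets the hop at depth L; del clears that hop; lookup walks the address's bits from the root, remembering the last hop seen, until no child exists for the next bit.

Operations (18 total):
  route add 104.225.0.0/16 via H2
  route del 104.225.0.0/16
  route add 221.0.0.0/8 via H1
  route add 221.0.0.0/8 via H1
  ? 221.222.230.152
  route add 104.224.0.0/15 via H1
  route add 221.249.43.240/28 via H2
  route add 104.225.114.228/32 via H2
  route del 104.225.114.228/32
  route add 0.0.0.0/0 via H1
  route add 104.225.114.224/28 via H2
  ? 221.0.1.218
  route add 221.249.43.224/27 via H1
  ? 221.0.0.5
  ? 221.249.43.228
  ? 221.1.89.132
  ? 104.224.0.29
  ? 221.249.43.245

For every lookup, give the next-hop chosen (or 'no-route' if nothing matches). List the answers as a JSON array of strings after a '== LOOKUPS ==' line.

Trace:
  + 104.225.0.0/16 (H2) depth=16
  - 104.225.0.0/16 clear@16
  + 221.0.0.0/8 (H1) depth=8
  + 221.0.0.0/8 (H1) depth=8
  lookup 221.222.230.152: bits 11011101 walk d0:-→d1:-→d2:-→d3:-→d4:-→d5:-→d6:-→d7:-→d8:H1 -> H1
  + 104.224.0.0/15 (H1) depth=15
  + 221.249.43.240/28 (H2) depth=28
  + 104.225.114.228/32 (H2) depth=32
  - 104.225.114.228/32 clear@32
  + 0.0.0.0/0 (H1) depth=0
  + 104.225.114.224/28 (H2) depth=28
  lookup 221.0.1.218: bits 11011101 walk d0:H1→d1:-→d2:-→d3:-→d4:-→d5:-→d6:-→d7:-→d8:H1 -> H1
  + 221.249.43.224/27 (H1) depth=27
  lookup 221.0.0.5: bits 11011101 walk d0:H1→d1:-→d2:-→d3:-→d4:-→d5:-→d6:-→d7:-→d8:H1 -> H1
  lookup 221.249.43.228: bits 110111011111100100101011111 walk d0:H1→d1:-→d2:-→d3:-→d4:-→d5:-→d6:-→d7:-→d8:H1→d9:-→d10:-→d11:-→d12:-→d13:-→d14:-→d15:-→d16:-→d17:-→d18:-→d19:-→d20:-→d21:-→d22:-→d23:-→d24:-→d25:-→d26:-→d27:H1 -> H1
  lookup 221.1.89.132: bits 11011101 walk d0:H1→d1:-→d2:-→d3:-→d4:-→d5:-→d6:-→d7:-→d8:H1 -> H1
  lookup 104.224.0.29: bits 011010001110000 walk d0:H1→d1:-→d2:-→d3:-→d4:-→d5:-→d6:-→d7:-→d8:-→d9:-→d10:-→d11:-→d12:-→d13:-→d14:-→d15:H1 -> H1
  lookup 221.249.43.245: bits 1101110111111001001010111111 walk d0:H1→d1:-→d2:-→d3:-→d4:-→d5:-→d6:-→d7:-→d8:H1→d9:-→d10:-→d11:-→d12:-→d13:-→d14:-→d15:-→d16:-→d17:-→d18:-→d19:-→d20:-→d21:-→d22:-→d23:-→d24:-→d25:-→d26:-→d27:H1→d28:H2 -> H2

== LOOKUPS ==
["H1","H1","H1","H1","H1","H1","H2"]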